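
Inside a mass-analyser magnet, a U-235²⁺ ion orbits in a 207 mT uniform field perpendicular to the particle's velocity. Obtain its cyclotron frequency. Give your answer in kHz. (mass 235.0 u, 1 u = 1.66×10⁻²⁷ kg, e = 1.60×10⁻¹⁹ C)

f = qB/(2πm) = (2×1.60×10^-19)(0.207) / [2π(3.90×10^-25)] = 2.70×10^4 Hz.

f ≈ 27.0 kHz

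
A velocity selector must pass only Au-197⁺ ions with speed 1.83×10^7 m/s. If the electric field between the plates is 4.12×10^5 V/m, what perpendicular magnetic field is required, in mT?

qE = qvB ⇒ B = E/v = (4.12×10^5) / (1.83×10^7) = 0.0225 T.

B ≈ 22.5 mT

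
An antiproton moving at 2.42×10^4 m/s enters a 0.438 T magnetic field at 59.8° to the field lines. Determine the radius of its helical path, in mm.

r ≈ 0.498 mm

Only the perpendicular component v⊥ = v sin59.8° = 2.09×10^4 m/s is bent by the field.
r = m v⊥ /(qB) = (1.67×10^-27)(2.09×10^4) / [(1×1.60×10^-19)(0.438)] = 4.98×10^-4 m.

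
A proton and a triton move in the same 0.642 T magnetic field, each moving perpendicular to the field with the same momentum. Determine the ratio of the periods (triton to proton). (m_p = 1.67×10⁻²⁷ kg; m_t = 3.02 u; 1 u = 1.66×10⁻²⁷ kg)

T = 2πm/(qB) is independent of speed, so T₂/T₁ = (m₂/q₂)/(m₁/q₁).
T_{triton}/T_{proton} = (5.01×10^-27/1e) / (1.67×10^-27/1e) = 3.00.

ratio ≈ 3.00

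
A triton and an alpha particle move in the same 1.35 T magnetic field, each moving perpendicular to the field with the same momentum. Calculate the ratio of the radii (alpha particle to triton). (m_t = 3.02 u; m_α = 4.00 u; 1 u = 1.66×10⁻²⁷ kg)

r = p/(qB) ⇒ at equal p, r ∝ 1/q.
r_{alpha particle}/r_{triton} = 0.500.

ratio ≈ 0.500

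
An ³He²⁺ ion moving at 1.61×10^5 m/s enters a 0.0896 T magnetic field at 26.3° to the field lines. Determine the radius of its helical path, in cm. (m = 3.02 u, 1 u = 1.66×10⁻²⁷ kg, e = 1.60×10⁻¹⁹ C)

r ≈ 1.25 cm

Only the perpendicular component v⊥ = v sin26.3° = 7.13×10^4 m/s is bent by the field.
r = m v⊥ /(qB) = (5.01×10^-27)(7.13×10^4) / [(2×1.60×10^-19)(0.0896)] = 0.0125 m.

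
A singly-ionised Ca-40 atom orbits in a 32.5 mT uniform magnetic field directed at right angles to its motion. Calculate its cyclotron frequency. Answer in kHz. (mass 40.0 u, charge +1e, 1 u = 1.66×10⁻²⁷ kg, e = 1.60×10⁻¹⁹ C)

f ≈ 12.5 kHz

f = qB/(2πm) = (1×1.60×10^-19)(0.0325) / [2π(6.64×10^-26)] = 1.25×10^4 Hz.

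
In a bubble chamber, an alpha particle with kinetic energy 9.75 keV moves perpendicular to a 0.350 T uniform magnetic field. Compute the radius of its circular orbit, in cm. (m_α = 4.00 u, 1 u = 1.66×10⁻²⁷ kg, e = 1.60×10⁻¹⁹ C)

Convert the energy: K = 9.75 keV = 1.56×10^-15 J.
v = √(2K/m) = √(2·1.56×10^-15/6.64×10^-27) = 6.85×10^5 m/s.
r = mv/(qB) = (6.64×10^-27)(6.85×10^5) / [(2×1.60×10^-19)(0.350)] = 0.0406 m.

r ≈ 4.06 cm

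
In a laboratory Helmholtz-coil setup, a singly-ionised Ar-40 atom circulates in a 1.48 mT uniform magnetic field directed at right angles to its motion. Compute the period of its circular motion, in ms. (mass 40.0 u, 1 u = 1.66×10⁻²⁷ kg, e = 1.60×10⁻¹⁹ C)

T ≈ 1.76 ms

The cyclotron period is independent of speed: T = 2πm/(qB).
T = 2π(6.64×10^-26) / [(1×1.60×10^-19)(1.48×10^-3)] = 1.76×10^-3 s.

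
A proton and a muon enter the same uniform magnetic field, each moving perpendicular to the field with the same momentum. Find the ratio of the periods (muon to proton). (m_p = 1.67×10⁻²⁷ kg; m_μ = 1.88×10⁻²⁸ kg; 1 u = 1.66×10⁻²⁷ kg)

ratio ≈ 0.113

T = 2πm/(qB) is independent of speed, so T₂/T₁ = (m₂/q₂)/(m₁/q₁).
T_{muon}/T_{proton} = (1.88×10^-28/1e) / (1.67×10^-27/1e) = 0.113.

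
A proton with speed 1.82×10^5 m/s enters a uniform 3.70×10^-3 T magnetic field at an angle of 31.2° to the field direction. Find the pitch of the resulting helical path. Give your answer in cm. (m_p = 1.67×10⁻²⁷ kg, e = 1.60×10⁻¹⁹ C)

pitch ≈ 276 cm

The velocity component along B is v∥ = v cos31.2° = 1.56×10^5 m/s.
The cyclotron period T = 2πm/(qB) = 1.77×10^-5 s is set by m, q, B alone.
Pitch = v∥·T = (1.56×10^5)(1.77×10^-5) = 2.76 m.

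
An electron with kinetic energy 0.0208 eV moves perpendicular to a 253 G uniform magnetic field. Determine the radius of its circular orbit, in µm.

Convert the energy: K = 0.0208 eV = 3.33×10^-21 J.
v = √(2K/m) = √(2·3.33×10^-21/9.11×10^-31) = 8.55×10^4 m/s.
r = mv/(qB) = (9.11×10^-31)(8.55×10^4) / [(1×1.60×10^-19)(0.0253)] = 1.92×10^-5 m.

r ≈ 19.2 µm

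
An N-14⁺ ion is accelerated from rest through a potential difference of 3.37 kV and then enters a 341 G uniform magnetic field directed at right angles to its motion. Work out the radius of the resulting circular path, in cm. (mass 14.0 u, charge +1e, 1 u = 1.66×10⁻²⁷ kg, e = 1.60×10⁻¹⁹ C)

r ≈ 91.8 cm

The kinetic energy gained is K = qV = (1×1.60×10^-19)(3370) = 5.39×10^-16 J.
v = √(2K/m) = 2.15×10^5 m/s.
r = mv/(qB) = (2.32×10^-26)(2.15×10^5) / [(1×1.60×10^-19)(0.0341)] = 0.918 m.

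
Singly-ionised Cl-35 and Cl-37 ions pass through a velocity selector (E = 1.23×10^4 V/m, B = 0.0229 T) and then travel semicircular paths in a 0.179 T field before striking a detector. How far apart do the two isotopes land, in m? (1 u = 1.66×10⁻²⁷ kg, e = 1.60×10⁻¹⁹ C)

Δd ≈ 0.125 m

Both emerge at v = E/B₁ = 5.37×10^5 m/s.
r = mv/(qB₂), so r₁ = 1.0896 m and r₂ = 1.1519 m, giving Δr = 0.0623 m.
After a semicircle each ion lands a diameter 2r from the entry slit, so the separation is 2Δr = 0.125 m.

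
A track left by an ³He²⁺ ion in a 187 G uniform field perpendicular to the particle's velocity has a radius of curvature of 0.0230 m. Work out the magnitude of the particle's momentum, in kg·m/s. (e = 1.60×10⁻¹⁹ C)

Since qvB = mv²/r, the momentum p = mv = qBr.
p = (2×1.60×10^-19)(0.0187)(0.0230) = 1.38×10^-22 kg·m/s.

p ≈ 1.38×10^-22 kg·m/s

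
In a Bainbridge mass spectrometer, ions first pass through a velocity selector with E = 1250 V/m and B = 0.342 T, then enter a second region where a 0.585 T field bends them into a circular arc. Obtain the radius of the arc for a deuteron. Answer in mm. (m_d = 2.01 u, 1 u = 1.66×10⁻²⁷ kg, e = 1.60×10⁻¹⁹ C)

The selector passes v = E/B = 1250/0.342 = 3650 m/s.
In the deflection region, r = mv/(qB₂) = (3.34×10^-27)(3650) / [(1×1.60×10^-19)(0.585)] = 1.30×10^-4 m.

r ≈ 0.130 mm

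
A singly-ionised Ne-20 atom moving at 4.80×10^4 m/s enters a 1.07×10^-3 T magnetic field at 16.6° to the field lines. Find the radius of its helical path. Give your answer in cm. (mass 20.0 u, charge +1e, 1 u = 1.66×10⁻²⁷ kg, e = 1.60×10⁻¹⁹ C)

r ≈ 266 cm

Only the perpendicular component v⊥ = v sin16.6° = 1.37×10^4 m/s is bent by the field.
r = m v⊥ /(qB) = (3.32×10^-26)(1.37×10^4) / [(1×1.60×10^-19)(1.07×10^-3)] = 2.66 m.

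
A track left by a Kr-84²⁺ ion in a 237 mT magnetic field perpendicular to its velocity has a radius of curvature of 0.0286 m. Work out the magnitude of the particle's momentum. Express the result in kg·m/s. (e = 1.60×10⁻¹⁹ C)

Since qvB = mv²/r, the momentum p = mv = qBr.
p = (2×1.60×10^-19)(0.237)(0.0286) = 2.17×10^-21 kg·m/s.

p ≈ 2.17×10^-21 kg·m/s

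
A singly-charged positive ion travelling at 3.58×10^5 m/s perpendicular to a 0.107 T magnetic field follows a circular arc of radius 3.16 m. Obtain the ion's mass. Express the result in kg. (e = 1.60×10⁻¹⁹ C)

m ≈ 1.51×10^-25 kg

qvB = mv²/r ⇒ m = qBr/v.
m = (1×1.60×10^-19)(0.107)(3.16) / (3.58×10^5) = 1.51×10^-25 kg.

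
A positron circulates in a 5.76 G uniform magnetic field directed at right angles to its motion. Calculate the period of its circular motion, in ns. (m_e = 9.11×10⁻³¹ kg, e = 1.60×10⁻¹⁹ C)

T ≈ 62.1 ns

The cyclotron period is independent of speed: T = 2πm/(qB).
T = 2π(9.11×10^-31) / [(1×1.60×10^-19)(5.76×10^-4)] = 6.21×10^-8 s.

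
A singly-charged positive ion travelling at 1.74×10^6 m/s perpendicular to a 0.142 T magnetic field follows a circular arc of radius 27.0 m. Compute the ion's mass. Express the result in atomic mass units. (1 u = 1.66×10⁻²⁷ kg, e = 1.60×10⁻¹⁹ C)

qvB = mv²/r ⇒ m = qBr/v.
m = (1×1.60×10^-19)(0.142)(27.0) / (1.74×10^6) = 3.53×10^-25 kg = 212 u.

m ≈ 212 u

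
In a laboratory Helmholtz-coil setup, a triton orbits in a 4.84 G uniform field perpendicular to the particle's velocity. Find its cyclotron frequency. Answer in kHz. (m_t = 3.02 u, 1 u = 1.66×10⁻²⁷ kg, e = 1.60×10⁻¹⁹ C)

f ≈ 2.46 kHz

f = qB/(2πm) = (1×1.60×10^-19)(4.84×10^-4) / [2π(5.01×10^-27)] = 2460 Hz.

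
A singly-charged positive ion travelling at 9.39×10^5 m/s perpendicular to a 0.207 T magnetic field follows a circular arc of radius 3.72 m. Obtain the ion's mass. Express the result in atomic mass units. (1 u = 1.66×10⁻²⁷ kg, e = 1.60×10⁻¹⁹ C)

qvB = mv²/r ⇒ m = qBr/v.
m = (1×1.60×10^-19)(0.207)(3.72) / (9.39×10^5) = 1.31×10^-25 kg = 79.0 u.

m ≈ 79.0 u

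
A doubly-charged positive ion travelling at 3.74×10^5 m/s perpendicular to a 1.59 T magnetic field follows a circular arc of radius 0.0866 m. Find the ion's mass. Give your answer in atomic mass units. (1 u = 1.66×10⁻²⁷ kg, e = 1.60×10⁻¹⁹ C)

qvB = mv²/r ⇒ m = qBr/v.
m = (2×1.60×10^-19)(1.59)(0.0866) / (3.74×10^5) = 1.18×10^-25 kg = 71.0 u.

m ≈ 71.0 u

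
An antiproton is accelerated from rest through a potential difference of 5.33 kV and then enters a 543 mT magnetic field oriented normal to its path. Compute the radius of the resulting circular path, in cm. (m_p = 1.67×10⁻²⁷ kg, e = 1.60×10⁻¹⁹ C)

The kinetic energy gained is K = qV = (1×1.60×10^-19)(5330) = 8.53×10^-16 J.
v = √(2K/m) = 1.01×10^6 m/s.
r = mv/(qB) = (1.67×10^-27)(1.01×10^6) / [(1×1.60×10^-19)(0.543)] = 0.0194 m.

r ≈ 1.94 cm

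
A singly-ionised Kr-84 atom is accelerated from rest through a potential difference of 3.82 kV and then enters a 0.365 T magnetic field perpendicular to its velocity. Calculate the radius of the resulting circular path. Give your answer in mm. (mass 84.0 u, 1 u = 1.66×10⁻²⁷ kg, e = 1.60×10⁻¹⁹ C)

r ≈ 224 mm

The kinetic energy gained is K = qV = (1×1.60×10^-19)(3820) = 6.11×10^-16 J.
v = √(2K/m) = 9.36×10^4 m/s.
r = mv/(qB) = (1.39×10^-25)(9.36×10^4) / [(1×1.60×10^-19)(0.365)] = 0.224 m.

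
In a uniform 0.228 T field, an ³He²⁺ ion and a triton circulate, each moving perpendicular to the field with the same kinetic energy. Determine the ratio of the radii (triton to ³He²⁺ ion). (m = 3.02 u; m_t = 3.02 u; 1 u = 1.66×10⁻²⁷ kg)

ratio ≈ 2.00

r = √(2mK)/(qB) ⇒ at equal K, r ∝ √m/q.
r_{triton}/r_{³He²⁺ ion} = 2.00.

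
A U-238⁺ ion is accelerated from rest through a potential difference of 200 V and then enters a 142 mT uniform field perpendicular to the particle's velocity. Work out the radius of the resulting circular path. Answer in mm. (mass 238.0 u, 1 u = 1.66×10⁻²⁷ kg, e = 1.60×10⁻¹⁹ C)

r ≈ 221 mm

The kinetic energy gained is K = qV = (1×1.60×10^-19)(200) = 3.20×10^-17 J.
v = √(2K/m) = 1.27×10^4 m/s.
r = mv/(qB) = (3.95×10^-25)(1.27×10^4) / [(1×1.60×10^-19)(0.142)] = 0.221 m.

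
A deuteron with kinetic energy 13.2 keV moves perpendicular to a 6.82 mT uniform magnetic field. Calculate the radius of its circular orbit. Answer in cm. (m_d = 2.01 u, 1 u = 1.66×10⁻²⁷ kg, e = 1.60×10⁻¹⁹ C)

Convert the energy: K = 13.2 keV = 2.11×10^-15 J.
v = √(2K/m) = √(2·2.11×10^-15/3.34×10^-27) = 1.13×10^6 m/s.
r = mv/(qB) = (3.34×10^-27)(1.13×10^6) / [(1×1.60×10^-19)(6.82×10^-3)] = 3.44 m.

r ≈ 344 cm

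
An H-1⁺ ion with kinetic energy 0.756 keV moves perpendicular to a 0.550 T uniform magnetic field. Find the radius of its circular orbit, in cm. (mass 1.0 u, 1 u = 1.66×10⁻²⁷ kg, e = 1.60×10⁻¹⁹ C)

r ≈ 0.720 cm

Convert the energy: K = 0.756 keV = 1.21×10^-16 J.
v = √(2K/m) = √(2·1.21×10^-16/1.66×10^-27) = 3.82×10^5 m/s.
r = mv/(qB) = (1.66×10^-27)(3.82×10^5) / [(1×1.60×10^-19)(0.550)] = 7.20×10^-3 m.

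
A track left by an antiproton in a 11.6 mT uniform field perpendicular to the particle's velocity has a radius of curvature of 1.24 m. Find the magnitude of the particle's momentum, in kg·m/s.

Since qvB = mv²/r, the momentum p = mv = qBr.
p = (1×1.60×10^-19)(0.0116)(1.24) = 2.30×10^-21 kg·m/s.

p ≈ 2.30×10^-21 kg·m/s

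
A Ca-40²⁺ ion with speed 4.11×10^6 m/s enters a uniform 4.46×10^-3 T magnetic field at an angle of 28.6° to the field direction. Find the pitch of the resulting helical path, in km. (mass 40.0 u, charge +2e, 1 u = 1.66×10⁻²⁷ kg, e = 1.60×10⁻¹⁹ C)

pitch ≈ 1.05 km

The velocity component along B is v∥ = v cos28.6° = 3.61×10^6 m/s.
The cyclotron period T = 2πm/(qB) = 2.92×10^-4 s is set by m, q, B alone.
Pitch = v∥·T = (3.61×10^6)(2.92×10^-4) = 1050 m.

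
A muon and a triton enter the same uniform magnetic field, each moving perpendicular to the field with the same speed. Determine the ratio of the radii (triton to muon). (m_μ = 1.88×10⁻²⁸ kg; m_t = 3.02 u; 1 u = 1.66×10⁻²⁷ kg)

r = mv/(qB) ⇒ at equal v, r ∝ m/q.
r_{triton}/r_{muon} = 26.7.

ratio ≈ 26.7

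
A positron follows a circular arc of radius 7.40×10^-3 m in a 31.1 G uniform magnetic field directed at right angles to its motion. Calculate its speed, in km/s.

v ≈ 4040 km/s

From qvB = mv²/r, v = qBr/m.
v = (1×1.60×10^-19)(3.11×10^-3)(7.40×10^-3) / (9.11×10^-31) = 4.04×10^6 m/s.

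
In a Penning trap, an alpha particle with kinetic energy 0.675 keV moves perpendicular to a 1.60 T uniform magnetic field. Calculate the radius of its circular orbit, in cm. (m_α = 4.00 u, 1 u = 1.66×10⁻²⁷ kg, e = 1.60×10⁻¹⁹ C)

r ≈ 0.234 cm

Convert the energy: K = 0.675 keV = 1.08×10^-16 J.
v = √(2K/m) = √(2·1.08×10^-16/6.64×10^-27) = 1.80×10^5 m/s.
r = mv/(qB) = (6.64×10^-27)(1.80×10^5) / [(2×1.60×10^-19)(1.60)] = 2.34×10^-3 m.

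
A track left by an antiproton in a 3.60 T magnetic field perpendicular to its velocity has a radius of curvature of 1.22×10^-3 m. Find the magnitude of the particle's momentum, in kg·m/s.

Since qvB = mv²/r, the momentum p = mv = qBr.
p = (1×1.60×10^-19)(3.60)(1.22×10^-3) = 7.03×10^-22 kg·m/s.

p ≈ 7.03×10^-22 kg·m/s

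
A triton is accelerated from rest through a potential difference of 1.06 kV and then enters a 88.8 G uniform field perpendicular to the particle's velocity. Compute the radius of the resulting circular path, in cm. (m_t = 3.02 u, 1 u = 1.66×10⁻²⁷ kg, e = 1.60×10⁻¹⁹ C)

The kinetic energy gained is K = qV = (1×1.60×10^-19)(1060) = 1.70×10^-16 J.
v = √(2K/m) = 2.60×10^5 m/s.
r = mv/(qB) = (5.01×10^-27)(2.60×10^5) / [(1×1.60×10^-19)(8.88×10^-3)] = 0.918 m.

r ≈ 91.8 cm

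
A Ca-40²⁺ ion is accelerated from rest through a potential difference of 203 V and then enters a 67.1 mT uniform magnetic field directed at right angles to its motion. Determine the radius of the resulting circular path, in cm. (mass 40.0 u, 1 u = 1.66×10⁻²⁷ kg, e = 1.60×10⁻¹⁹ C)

The kinetic energy gained is K = qV = (2×1.60×10^-19)(203) = 6.50×10^-17 J.
v = √(2K/m) = 4.42×10^4 m/s.
r = mv/(qB) = (6.64×10^-26)(4.42×10^4) / [(2×1.60×10^-19)(0.0671)] = 0.137 m.

r ≈ 13.7 cm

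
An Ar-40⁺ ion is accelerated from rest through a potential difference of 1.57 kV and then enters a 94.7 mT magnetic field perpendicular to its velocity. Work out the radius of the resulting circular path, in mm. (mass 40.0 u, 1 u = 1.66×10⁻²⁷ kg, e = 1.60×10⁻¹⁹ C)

r ≈ 381 mm

The kinetic energy gained is K = qV = (1×1.60×10^-19)(1570) = 2.51×10^-16 J.
v = √(2K/m) = 8.70×10^4 m/s.
r = mv/(qB) = (6.64×10^-26)(8.70×10^4) / [(1×1.60×10^-19)(0.0947)] = 0.381 m.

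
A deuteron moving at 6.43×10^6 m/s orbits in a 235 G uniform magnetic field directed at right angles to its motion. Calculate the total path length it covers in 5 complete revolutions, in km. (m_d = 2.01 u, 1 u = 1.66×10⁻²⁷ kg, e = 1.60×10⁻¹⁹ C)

r = mv/(qB) = 5.71 m, so one revolution covers 2πr = 35.9 m.
In 5 revolutions: L = 5·2πr = 179 m.

L ≈ 0.179 km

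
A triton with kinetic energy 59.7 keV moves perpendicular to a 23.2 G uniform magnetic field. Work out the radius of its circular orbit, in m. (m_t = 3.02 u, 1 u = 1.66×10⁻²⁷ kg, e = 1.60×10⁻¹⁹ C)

Convert the energy: K = 59.7 keV = 9.55×10^-15 J.
v = √(2K/m) = √(2·9.55×10^-15/5.01×10^-27) = 1.95×10^6 m/s.
r = mv/(qB) = (5.01×10^-27)(1.95×10^6) / [(1×1.60×10^-19)(2.32×10^-3)] = 26.4 m.

r ≈ 26.4 m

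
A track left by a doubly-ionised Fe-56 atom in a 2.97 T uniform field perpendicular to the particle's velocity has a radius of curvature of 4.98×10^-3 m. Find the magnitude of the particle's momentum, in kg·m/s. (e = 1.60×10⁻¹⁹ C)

p ≈ 4.73×10^-21 kg·m/s

Since qvB = mv²/r, the momentum p = mv = qBr.
p = (2×1.60×10^-19)(2.97)(4.98×10^-3) = 4.73×10^-21 kg·m/s.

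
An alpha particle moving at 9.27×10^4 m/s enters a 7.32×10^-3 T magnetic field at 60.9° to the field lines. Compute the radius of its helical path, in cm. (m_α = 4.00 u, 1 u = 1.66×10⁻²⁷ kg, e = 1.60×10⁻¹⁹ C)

r ≈ 23.0 cm

Only the perpendicular component v⊥ = v sin60.9° = 8.10×10^4 m/s is bent by the field.
r = m v⊥ /(qB) = (6.64×10^-27)(8.10×10^4) / [(2×1.60×10^-19)(7.32×10^-3)] = 0.230 m.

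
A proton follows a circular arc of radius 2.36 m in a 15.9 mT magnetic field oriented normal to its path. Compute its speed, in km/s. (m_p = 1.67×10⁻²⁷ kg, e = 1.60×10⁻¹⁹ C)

From qvB = mv²/r, v = qBr/m.
v = (1×1.60×10^-19)(0.0159)(2.36) / (1.67×10^-27) = 3.60×10^6 m/s.

v ≈ 3600 km/s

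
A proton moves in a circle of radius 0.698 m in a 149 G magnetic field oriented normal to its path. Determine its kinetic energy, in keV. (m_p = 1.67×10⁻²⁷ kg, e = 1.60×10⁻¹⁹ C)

v = qBr/m = (1×1.60×10^-19)(0.0149)(0.698) / (1.67×10^-27) = 9.96×10^5 m/s.
K = ½mv² = 0.5·(1.67×10^-27)·(9.96×10^5)² = 8.29×10^-16 J = 5.18 keV.

K ≈ 5.18 keV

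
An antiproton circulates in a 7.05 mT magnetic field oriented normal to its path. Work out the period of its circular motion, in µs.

The cyclotron period is independent of speed: T = 2πm/(qB).
T = 2π(1.67×10^-27) / [(1×1.60×10^-19)(7.05×10^-3)] = 9.30×10^-6 s.

T ≈ 9.30 µs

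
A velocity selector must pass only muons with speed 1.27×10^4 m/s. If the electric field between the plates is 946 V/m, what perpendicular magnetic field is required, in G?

B ≈ 745 G

qE = qvB ⇒ B = E/v = (946) / (1.27×10^4) = 0.0745 T.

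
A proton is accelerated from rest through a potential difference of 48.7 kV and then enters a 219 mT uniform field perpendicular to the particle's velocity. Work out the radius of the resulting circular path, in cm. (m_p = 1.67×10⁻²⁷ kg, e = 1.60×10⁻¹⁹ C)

The kinetic energy gained is K = qV = (1×1.60×10^-19)(4.87×10^4) = 7.79×10^-15 J.
v = √(2K/m) = 3.05×10^6 m/s.
r = mv/(qB) = (1.67×10^-27)(3.05×10^6) / [(1×1.60×10^-19)(0.219)] = 0.146 m.

r ≈ 14.6 cm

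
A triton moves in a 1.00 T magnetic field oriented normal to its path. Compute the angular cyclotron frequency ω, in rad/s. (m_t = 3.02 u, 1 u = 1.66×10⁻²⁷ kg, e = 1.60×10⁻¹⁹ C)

ω = qB/m = (1×1.60×10^-19)(1.00) / (5.01×10^-27) = 3.19×10^7 rad/s.

ω ≈ 3.19×10^7 rad/s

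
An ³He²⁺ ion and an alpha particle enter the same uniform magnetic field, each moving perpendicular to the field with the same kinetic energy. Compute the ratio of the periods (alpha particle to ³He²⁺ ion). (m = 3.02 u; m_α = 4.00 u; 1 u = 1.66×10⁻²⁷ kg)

ratio ≈ 1.32

T = 2πm/(qB) is independent of speed, so T₂/T₁ = (m₂/q₂)/(m₁/q₁).
T_{alpha particle}/T_{³He²⁺ ion} = (6.64×10^-27/2e) / (5.01×10^-27/2e) = 1.32.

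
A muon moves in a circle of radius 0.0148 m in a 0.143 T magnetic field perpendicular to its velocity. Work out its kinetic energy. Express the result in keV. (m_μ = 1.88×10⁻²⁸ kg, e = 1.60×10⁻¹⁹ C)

K ≈ 1.91 keV

v = qBr/m = (1×1.60×10^-19)(0.143)(0.0148) / (1.88×10^-28) = 1.80×10^6 m/s.
K = ½mv² = 0.5·(1.88×10^-28)·(1.80×10^6)² = 3.05×10^-16 J = 1.91 keV.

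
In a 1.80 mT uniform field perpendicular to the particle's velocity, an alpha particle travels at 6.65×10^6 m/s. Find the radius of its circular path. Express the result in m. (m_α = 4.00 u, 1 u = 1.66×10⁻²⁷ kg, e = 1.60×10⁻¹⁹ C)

The magnetic force provides the centripetal force: qvB = mv²/r, so r = mv/(qB).
r = (6.64×10^-27 kg)(6.65×10^6 m/s) / [(2×1.60×10^-19 C)(1.80×10^-3 T)] = 76.7 m.

r ≈ 76.7 m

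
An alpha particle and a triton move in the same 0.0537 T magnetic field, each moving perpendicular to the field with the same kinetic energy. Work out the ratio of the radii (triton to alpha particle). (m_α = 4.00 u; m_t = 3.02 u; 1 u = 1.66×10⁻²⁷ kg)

ratio ≈ 1.74

r = √(2mK)/(qB) ⇒ at equal K, r ∝ √m/q.
r_{triton}/r_{alpha particle} = 1.74.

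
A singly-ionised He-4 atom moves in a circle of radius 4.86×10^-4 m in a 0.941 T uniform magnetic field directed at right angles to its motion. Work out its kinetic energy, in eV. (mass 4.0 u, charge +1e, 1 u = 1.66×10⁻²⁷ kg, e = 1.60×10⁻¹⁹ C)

v = qBr/m = (1×1.60×10^-19)(0.941)(4.86×10^-4) / (6.64×10^-27) = 1.10×10^4 m/s.
K = ½mv² = 0.5·(6.64×10^-27)·(1.10×10^4)² = 4.03×10^-19 J = 2.52 eV.

K ≈ 2.52 eV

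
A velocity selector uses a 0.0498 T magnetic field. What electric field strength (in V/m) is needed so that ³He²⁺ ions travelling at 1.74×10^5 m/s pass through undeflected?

qE = qvB ⇒ E = vB = (1.74×10^5)(0.0498) = 8670 V/m.

E ≈ 8670 V/m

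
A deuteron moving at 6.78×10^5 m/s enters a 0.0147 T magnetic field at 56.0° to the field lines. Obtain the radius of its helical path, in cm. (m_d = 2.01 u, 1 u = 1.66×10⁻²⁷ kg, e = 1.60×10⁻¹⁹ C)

r ≈ 79.7 cm

Only the perpendicular component v⊥ = v sin56.0° = 5.62×10^5 m/s is bent by the field.
r = m v⊥ /(qB) = (3.34×10^-27)(5.62×10^5) / [(1×1.60×10^-19)(0.0147)] = 0.797 m.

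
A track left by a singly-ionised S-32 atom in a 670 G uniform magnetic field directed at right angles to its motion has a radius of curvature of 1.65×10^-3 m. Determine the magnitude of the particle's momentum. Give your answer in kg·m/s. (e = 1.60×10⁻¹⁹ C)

Since qvB = mv²/r, the momentum p = mv = qBr.
p = (1×1.60×10^-19)(0.0670)(1.65×10^-3) = 1.77×10^-23 kg·m/s.

p ≈ 1.77×10^-23 kg·m/s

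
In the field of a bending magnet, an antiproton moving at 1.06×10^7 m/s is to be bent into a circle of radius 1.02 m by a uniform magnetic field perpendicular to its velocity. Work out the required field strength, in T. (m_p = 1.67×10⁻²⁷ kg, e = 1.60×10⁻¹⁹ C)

qvB = mv²/r gives B = mv/(qr).
B = (1.67×10^-27)(1.06×10^7) / [(1×1.60×10^-19)(1.02)] = 0.108 T.

B ≈ 0.108 T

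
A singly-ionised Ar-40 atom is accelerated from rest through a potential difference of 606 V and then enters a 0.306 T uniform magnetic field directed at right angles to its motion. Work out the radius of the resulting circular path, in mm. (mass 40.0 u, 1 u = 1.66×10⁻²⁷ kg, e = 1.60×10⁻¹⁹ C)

The kinetic energy gained is K = qV = (1×1.60×10^-19)(606) = 9.70×10^-17 J.
v = √(2K/m) = 5.40×10^4 m/s.
r = mv/(qB) = (6.64×10^-26)(5.40×10^4) / [(1×1.60×10^-19)(0.306)] = 0.0733 m.

r ≈ 73.3 mm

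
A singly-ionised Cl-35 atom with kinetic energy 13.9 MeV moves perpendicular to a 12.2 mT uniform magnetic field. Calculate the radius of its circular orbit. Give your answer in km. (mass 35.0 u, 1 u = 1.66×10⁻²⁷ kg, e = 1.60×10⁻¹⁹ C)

r ≈ 0.260 km

Convert the energy: K = 13.9 MeV = 2.22×10^-12 J.
v = √(2K/m) = √(2·2.22×10^-12/5.81×10^-26) = 8.75×10^6 m/s.
r = mv/(qB) = (5.81×10^-26)(8.75×10^6) / [(1×1.60×10^-19)(0.0122)] = 260 m.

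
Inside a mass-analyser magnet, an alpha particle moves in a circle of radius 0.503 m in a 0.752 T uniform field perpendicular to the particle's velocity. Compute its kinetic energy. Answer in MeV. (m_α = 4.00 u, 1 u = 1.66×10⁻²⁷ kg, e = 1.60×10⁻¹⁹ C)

K ≈ 6.90 MeV

v = qBr/m = (2×1.60×10^-19)(0.752)(0.503) / (6.64×10^-27) = 1.82×10^7 m/s.
K = ½mv² = 0.5·(6.64×10^-27)·(1.82×10^7)² = 1.10×10^-12 J = 6.90 MeV.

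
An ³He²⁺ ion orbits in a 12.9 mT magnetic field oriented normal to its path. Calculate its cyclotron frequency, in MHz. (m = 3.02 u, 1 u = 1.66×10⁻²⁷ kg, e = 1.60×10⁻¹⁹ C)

f ≈ 0.131 MHz

f = qB/(2πm) = (2×1.60×10^-19)(0.0129) / [2π(5.01×10^-27)] = 1.31×10^5 Hz.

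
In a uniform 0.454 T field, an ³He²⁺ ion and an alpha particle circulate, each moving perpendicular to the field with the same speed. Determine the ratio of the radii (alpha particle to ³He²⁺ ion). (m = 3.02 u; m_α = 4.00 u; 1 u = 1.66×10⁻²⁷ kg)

ratio ≈ 1.32

r = mv/(qB) ⇒ at equal v, r ∝ m/q.
r_{alpha particle}/r_{³He²⁺ ion} = 1.32.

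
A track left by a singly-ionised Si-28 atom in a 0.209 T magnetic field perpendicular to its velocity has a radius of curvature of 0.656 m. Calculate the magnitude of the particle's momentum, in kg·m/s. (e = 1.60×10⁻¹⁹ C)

Since qvB = mv²/r, the momentum p = mv = qBr.
p = (1×1.60×10^-19)(0.209)(0.656) = 2.19×10^-20 kg·m/s.

p ≈ 2.19×10^-20 kg·m/s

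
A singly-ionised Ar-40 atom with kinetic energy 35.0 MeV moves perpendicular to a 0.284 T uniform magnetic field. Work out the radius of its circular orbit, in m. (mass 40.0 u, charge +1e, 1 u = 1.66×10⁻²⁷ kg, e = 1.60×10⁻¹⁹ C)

r ≈ 19.0 m

Convert the energy: K = 35.0 MeV = 5.60×10^-12 J.
v = √(2K/m) = √(2·5.60×10^-12/6.64×10^-26) = 1.30×10^7 m/s.
r = mv/(qB) = (6.64×10^-26)(1.30×10^7) / [(1×1.60×10^-19)(0.284)] = 19.0 m.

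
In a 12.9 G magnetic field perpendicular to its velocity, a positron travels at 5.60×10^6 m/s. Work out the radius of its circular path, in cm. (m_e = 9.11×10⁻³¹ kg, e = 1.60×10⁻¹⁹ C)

r ≈ 2.47 cm

The magnetic force provides the centripetal force: qvB = mv²/r, so r = mv/(qB).
r = (9.11×10^-31 kg)(5.60×10^6 m/s) / [(1×1.60×10^-19 C)(1.29×10^-3 T)] = 0.0247 m.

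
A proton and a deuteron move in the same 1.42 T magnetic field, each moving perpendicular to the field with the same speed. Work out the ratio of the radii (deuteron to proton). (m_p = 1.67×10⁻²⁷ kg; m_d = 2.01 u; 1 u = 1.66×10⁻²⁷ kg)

ratio ≈ 2.00

r = mv/(qB) ⇒ at equal v, r ∝ m/q.
r_{deuteron}/r_{proton} = 2.00.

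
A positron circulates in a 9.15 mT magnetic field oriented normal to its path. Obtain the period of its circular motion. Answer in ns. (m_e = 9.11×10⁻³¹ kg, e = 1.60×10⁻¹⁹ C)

T ≈ 3.91 ns

The cyclotron period is independent of speed: T = 2πm/(qB).
T = 2π(9.11×10^-31) / [(1×1.60×10^-19)(9.15×10^-3)] = 3.91×10^-9 s.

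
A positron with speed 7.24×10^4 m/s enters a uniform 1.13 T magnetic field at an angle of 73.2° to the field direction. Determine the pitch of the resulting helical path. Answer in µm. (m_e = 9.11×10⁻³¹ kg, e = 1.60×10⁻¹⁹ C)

pitch ≈ 0.662 µm

The velocity component along B is v∥ = v cos73.2° = 2.09×10^4 m/s.
The cyclotron period T = 2πm/(qB) = 3.17×10^-11 s is set by m, q, B alone.
Pitch = v∥·T = (2.09×10^4)(3.17×10^-11) = 6.62×10^-7 m.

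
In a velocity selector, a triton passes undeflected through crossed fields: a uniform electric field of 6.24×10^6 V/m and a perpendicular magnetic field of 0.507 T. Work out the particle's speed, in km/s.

For zero net force, qE = qvB, so v = E/B.
v = (6.24×10^6) / (0.507) = 1.23×10^7 m/s.

v ≈ 12300 km/s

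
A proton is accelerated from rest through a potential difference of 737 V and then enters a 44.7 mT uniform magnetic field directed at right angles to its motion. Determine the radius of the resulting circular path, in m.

The kinetic energy gained is K = qV = (1×1.60×10^-19)(737) = 1.18×10^-16 J.
v = √(2K/m) = 3.76×10^5 m/s.
r = mv/(qB) = (1.67×10^-27)(3.76×10^5) / [(1×1.60×10^-19)(0.0447)] = 0.0877 m.

r ≈ 0.0877 m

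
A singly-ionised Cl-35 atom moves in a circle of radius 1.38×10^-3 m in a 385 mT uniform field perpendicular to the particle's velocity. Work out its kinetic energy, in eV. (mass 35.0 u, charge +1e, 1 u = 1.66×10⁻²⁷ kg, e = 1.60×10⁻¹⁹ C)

K ≈ 0.389 eV

v = qBr/m = (1×1.60×10^-19)(0.385)(1.38×10^-3) / (5.81×10^-26) = 1460 m/s.
K = ½mv² = 0.5·(5.81×10^-26)·(1460)² = 6.22×10^-20 J = 0.389 eV.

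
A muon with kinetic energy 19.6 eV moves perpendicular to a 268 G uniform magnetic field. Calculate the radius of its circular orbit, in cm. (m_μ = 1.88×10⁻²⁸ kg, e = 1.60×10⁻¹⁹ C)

Convert the energy: K = 19.6 eV = 3.14×10^-18 J.
v = √(2K/m) = √(2·3.14×10^-18/1.88×10^-28) = 1.83×10^5 m/s.
r = mv/(qB) = (1.88×10^-28)(1.83×10^5) / [(1×1.60×10^-19)(0.0268)] = 8.01×10^-3 m.

r ≈ 0.801 cm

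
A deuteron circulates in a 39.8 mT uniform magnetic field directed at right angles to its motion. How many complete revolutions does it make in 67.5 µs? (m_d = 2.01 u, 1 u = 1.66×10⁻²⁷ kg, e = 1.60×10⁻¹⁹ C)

T = 2πm/(qB) = 2π(3.3366×10^-27) / [(1×1.60×10^-19)(0.0398)] = 3.2922×10^-6 s.
N = t/T = 6.75×10^-5 / 3.2922×10^-6 ≈ 20.50, so 20 complete revolutions.

N = 20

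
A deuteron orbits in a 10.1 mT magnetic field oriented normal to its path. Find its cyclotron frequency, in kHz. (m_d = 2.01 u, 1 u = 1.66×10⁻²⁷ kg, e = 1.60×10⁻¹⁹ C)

f ≈ 77.1 kHz

f = qB/(2πm) = (1×1.60×10^-19)(0.0101) / [2π(3.34×10^-27)] = 7.71×10^4 Hz.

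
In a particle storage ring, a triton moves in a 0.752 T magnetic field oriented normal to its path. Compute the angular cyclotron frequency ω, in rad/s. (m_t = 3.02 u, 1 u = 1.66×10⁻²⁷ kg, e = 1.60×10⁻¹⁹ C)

ω ≈ 2.40×10^7 rad/s

ω = qB/m = (1×1.60×10^-19)(0.752) / (5.01×10^-27) = 2.40×10^7 rad/s.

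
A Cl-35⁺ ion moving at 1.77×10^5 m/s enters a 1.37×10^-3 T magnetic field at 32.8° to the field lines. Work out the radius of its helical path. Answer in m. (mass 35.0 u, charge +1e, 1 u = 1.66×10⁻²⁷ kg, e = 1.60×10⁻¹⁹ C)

r ≈ 25.4 m

Only the perpendicular component v⊥ = v sin32.8° = 9.59×10^4 m/s is bent by the field.
r = m v⊥ /(qB) = (5.81×10^-26)(9.59×10^4) / [(1×1.60×10^-19)(1.37×10^-3)] = 25.4 m.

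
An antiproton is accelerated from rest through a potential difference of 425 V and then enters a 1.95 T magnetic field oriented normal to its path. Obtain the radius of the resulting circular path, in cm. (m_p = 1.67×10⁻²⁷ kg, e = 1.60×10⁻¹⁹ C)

The kinetic energy gained is K = qV = (1×1.60×10^-19)(425) = 6.80×10^-17 J.
v = √(2K/m) = 2.85×10^5 m/s.
r = mv/(qB) = (1.67×10^-27)(2.85×10^5) / [(1×1.60×10^-19)(1.95)] = 1.53×10^-3 m.

r ≈ 0.153 cm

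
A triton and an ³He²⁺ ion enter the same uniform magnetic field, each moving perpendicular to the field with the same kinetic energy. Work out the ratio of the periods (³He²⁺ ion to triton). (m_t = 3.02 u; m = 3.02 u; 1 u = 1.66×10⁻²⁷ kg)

T = 2πm/(qB) is independent of speed, so T₂/T₁ = (m₂/q₂)/(m₁/q₁).
T_{³He²⁺ ion}/T_{triton} = (5.01×10^-27/2e) / (5.01×10^-27/1e) = 0.500.

ratio ≈ 0.500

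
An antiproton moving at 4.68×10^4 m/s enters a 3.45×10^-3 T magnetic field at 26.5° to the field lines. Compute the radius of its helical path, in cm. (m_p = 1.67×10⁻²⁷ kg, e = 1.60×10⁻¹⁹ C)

Only the perpendicular component v⊥ = v sin26.5° = 2.09×10^4 m/s is bent by the field.
r = m v⊥ /(qB) = (1.67×10^-27)(2.09×10^4) / [(1×1.60×10^-19)(3.45×10^-3)] = 0.0632 m.

r ≈ 6.32 cm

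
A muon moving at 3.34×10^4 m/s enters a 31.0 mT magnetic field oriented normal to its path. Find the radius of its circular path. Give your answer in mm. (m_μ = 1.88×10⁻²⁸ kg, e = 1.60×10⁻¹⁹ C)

r ≈ 1.27 mm

The magnetic force provides the centripetal force: qvB = mv²/r, so r = mv/(qB).
r = (1.88×10^-28 kg)(3.34×10^4 m/s) / [(1×1.60×10^-19 C)(0.0310 T)] = 1.27×10^-3 m.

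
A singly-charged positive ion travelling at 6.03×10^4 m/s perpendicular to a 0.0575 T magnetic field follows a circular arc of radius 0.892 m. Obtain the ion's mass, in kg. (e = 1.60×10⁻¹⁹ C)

qvB = mv²/r ⇒ m = qBr/v.
m = (1×1.60×10^-19)(0.0575)(0.892) / (6.03×10^4) = 1.36×10^-25 kg.

m ≈ 1.36×10^-25 kg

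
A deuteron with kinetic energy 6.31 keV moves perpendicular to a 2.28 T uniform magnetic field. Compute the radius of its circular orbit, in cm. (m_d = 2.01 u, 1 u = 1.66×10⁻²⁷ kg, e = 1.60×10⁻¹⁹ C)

r ≈ 0.712 cm

Convert the energy: K = 6.31 keV = 1.01×10^-15 J.
v = √(2K/m) = √(2·1.01×10^-15/3.34×10^-27) = 7.78×10^5 m/s.
r = mv/(qB) = (3.34×10^-27)(7.78×10^5) / [(1×1.60×10^-19)(2.28)] = 7.12×10^-3 m.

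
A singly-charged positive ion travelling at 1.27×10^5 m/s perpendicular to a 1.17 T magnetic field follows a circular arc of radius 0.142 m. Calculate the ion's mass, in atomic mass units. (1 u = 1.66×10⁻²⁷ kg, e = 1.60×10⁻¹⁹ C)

m ≈ 126 u

qvB = mv²/r ⇒ m = qBr/v.
m = (1×1.60×10^-19)(1.17)(0.142) / (1.27×10^5) = 2.09×10^-25 kg = 126 u.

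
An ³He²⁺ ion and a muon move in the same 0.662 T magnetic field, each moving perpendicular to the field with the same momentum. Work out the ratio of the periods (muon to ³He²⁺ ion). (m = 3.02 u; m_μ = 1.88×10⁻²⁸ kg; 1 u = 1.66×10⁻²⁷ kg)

T = 2πm/(qB) is independent of speed, so T₂/T₁ = (m₂/q₂)/(m₁/q₁).
T_{muon}/T_{³He²⁺ ion} = (1.88×10^-28/1e) / (5.01×10^-27/2e) = 0.0750.

ratio ≈ 0.0750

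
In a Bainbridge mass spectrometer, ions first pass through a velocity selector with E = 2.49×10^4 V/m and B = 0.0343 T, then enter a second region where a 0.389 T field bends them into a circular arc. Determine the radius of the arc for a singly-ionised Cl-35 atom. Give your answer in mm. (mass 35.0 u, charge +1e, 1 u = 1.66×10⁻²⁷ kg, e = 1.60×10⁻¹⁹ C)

r ≈ 678 mm

The selector passes v = E/B = 2.49×10^4/0.0343 = 7.26×10^5 m/s.
In the deflection region, r = mv/(qB₂) = (5.81×10^-26)(7.26×10^5) / [(1×1.60×10^-19)(0.389)] = 0.678 m.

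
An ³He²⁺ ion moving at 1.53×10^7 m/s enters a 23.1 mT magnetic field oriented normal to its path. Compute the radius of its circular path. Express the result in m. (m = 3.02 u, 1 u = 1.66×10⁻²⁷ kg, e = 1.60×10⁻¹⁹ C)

The magnetic force provides the centripetal force: qvB = mv²/r, so r = mv/(qB).
r = (5.01×10^-27 kg)(1.53×10^7 m/s) / [(2×1.60×10^-19 C)(0.0231 T)] = 10.4 m.

r ≈ 10.4 m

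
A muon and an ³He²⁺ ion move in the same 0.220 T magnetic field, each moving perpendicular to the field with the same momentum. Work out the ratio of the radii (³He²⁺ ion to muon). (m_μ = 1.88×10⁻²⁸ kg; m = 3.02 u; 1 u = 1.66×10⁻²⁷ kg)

ratio ≈ 0.500

r = p/(qB) ⇒ at equal p, r ∝ 1/q.
r_{³He²⁺ ion}/r_{muon} = 0.500.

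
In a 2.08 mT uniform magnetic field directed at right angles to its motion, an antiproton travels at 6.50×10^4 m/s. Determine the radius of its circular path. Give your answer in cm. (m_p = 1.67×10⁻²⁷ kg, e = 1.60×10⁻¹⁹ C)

The magnetic force provides the centripetal force: qvB = mv²/r, so r = mv/(qB).
r = (1.67×10^-27 kg)(6.50×10^4 m/s) / [(1×1.60×10^-19 C)(2.08×10^-3 T)] = 0.326 m.

r ≈ 32.6 cm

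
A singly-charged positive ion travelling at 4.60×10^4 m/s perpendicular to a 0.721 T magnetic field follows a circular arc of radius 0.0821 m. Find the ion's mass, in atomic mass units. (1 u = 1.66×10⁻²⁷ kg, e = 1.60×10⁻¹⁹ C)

m ≈ 124 u

qvB = mv²/r ⇒ m = qBr/v.
m = (1×1.60×10^-19)(0.721)(0.0821) / (4.60×10^4) = 2.06×10^-25 kg = 124 u.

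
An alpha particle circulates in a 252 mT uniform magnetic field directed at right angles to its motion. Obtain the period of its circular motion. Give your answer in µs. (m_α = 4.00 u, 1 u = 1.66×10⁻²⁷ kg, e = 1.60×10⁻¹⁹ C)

T ≈ 0.517 µs

The cyclotron period is independent of speed: T = 2πm/(qB).
T = 2π(6.64×10^-27) / [(2×1.60×10^-19)(0.252)] = 5.17×10^-7 s.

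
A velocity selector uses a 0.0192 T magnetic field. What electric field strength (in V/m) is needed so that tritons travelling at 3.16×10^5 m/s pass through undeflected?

qE = qvB ⇒ E = vB = (3.16×10^5)(0.0192) = 6070 V/m.

E ≈ 6070 V/m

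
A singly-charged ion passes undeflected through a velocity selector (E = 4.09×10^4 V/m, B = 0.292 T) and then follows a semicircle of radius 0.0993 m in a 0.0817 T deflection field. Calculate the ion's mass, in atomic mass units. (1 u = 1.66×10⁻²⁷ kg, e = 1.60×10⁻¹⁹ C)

v = E/B₁ = 1.40×10^5 m/s.
From r = mv/(qB₂), m = qB₂r/v = (1×1.60×10^-19)(0.0817)(0.0993) / (1.40×10^5) = 9.27×10^-27 kg.
In atomic mass units: m = 9.27×10^-27 / 1.66×10^-27 = 5.58 u.

m ≈ 5.58 u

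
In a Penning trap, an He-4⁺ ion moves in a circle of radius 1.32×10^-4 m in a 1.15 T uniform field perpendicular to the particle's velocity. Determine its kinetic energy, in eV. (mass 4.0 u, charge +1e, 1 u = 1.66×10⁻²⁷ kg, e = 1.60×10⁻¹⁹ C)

v = qBr/m = (1×1.60×10^-19)(1.15)(1.32×10^-4) / (6.64×10^-27) = 3660 m/s.
K = ½mv² = 0.5·(6.64×10^-27)·(3660)² = 4.44×10^-20 J = 0.278 eV.

K ≈ 0.278 eV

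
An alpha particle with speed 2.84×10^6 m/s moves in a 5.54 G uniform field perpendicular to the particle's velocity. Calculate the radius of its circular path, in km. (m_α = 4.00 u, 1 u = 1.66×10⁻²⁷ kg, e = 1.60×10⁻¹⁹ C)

The magnetic force provides the centripetal force: qvB = mv²/r, so r = mv/(qB).
r = (6.64×10^-27 kg)(2.84×10^6 m/s) / [(2×1.60×10^-19 C)(5.54×10^-4 T)] = 106 m.

r ≈ 0.106 km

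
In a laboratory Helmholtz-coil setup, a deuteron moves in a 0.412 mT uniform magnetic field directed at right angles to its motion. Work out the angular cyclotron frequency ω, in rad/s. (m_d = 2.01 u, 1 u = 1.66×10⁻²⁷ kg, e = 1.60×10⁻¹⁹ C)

ω = qB/m = (1×1.60×10^-19)(4.12×10^-4) / (3.34×10^-27) = 1.98×10^4 rad/s.

ω ≈ 1.98×10^4 rad/s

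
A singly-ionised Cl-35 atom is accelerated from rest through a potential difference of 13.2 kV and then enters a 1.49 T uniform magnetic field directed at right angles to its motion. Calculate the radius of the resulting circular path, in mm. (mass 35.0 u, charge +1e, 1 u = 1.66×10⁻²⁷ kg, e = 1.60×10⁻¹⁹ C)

The kinetic energy gained is K = qV = (1×1.60×10^-19)(1.32×10^4) = 2.11×10^-15 J.
v = √(2K/m) = 2.70×10^5 m/s.
r = mv/(qB) = (5.81×10^-26)(2.70×10^5) / [(1×1.60×10^-19)(1.49)] = 0.0657 m.

r ≈ 65.7 mm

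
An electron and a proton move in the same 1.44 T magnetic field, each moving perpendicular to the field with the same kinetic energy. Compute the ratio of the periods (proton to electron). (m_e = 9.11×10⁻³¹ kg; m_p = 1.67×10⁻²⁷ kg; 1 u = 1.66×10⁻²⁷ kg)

T = 2πm/(qB) is independent of speed, so T₂/T₁ = (m₂/q₂)/(m₁/q₁).
T_{proton}/T_{electron} = (1.67×10^-27/1e) / (9.11×10^-31/1e) = 1830.

ratio ≈ 1830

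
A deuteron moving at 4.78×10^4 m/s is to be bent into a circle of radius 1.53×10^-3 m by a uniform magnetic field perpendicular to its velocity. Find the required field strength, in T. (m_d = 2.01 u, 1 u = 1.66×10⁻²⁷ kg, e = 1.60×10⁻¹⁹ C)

B ≈ 0.652 T

qvB = mv²/r gives B = mv/(qr).
B = (3.34×10^-27)(4.78×10^4) / [(1×1.60×10^-19)(1.53×10^-3)] = 0.652 T.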